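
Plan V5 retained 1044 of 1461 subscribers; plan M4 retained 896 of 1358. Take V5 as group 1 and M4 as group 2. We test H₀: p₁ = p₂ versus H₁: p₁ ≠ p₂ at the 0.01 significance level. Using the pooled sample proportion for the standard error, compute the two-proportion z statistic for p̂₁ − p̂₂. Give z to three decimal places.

z = 3.138

p̂₁ = 1044/1461 = 0.71458, p̂₂ = 896/1358 = 0.65979.
Pooled p̂ = (1044+896)/(1461+1358) = 1940/2819 = 0.68819.
SE = √(p̂(1−p̂)(1/n₁+1/n₂)) = √(0.68819·0.31181·0.00142084) = √(0.000304892) = 0.01746.
z = (0.71458 − 0.65979)/0.01746 = 0.05479/0.01746 = 3.138.
Two-sided p-value ≈ 2·Φ(−3.138) = 0.0017; since p < α = 0.01, reject H₀.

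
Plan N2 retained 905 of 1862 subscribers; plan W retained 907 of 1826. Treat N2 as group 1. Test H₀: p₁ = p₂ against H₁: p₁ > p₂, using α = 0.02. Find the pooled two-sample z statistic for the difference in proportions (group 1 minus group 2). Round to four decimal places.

z = -0.6485

p̂₁ = 905/1862 ≈ 0.486037, p̂₂ = 907/1826 ≈ 0.496714.
Pooled p̂ = (905+907)/(1862+1826) = 1812/3688 = 0.491323.
SE = √(0.249925 × 0.0010847) = 0.016465.
z = (0.486037 − 0.496714)/0.016465 = -0.010677/0.016465 = -0.6485.
p-value = P(Z > -0.649) ≈ 0.7417. With α = 0.02, fail to reject H₀.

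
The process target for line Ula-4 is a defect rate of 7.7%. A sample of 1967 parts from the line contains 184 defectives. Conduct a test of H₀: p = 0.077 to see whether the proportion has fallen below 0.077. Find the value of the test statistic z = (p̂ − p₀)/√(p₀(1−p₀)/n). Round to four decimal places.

z = 2.7522

p̂ = 184/1967 = 0.0935435.
Under H₀, SE = √(0.077·0.923/1967) = √(3.61317e-05) = 0.0060110.
z = (0.0935435 − 0.077)/0.0060110 = 0.0165435/0.0060110 = 2.7522.
p-value = P(Z < 2.752) ≈ 0.9970.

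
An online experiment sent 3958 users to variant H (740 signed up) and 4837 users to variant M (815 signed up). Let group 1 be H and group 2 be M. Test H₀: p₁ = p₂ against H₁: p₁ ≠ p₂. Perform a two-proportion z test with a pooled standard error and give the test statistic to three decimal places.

z = 2.259

p̂₁ = 740/3958 ≈ 0.186963, p̂₂ = 815/4837 ≈ 0.168493.
Pooled p̂ = (740+815)/(3958+4837) = 1555/8795 = 0.176805.
SE = √(p̂(1−p̂)(1/n₁+1/n₂)) = √(0.176805·0.823195·0.000459393) = √(6.68623e-05) = 0.008177.
z = (0.186963 − 0.168493)/0.008177 = 0.018470/0.008177 = 2.259.
p-value = 2·P(Z > 2.259) ≈ 0.0239.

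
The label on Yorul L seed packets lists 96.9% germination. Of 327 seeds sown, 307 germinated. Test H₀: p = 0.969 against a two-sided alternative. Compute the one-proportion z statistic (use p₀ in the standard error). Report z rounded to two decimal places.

z = -3.15

p̂ = 307/327 = 0.9388.
Standard error under H₀: √(0.969×0.031/327) = 0.0096.
z = (0.9388 − 0.969)/0.0096 = -0.0302/0.0096 = -3.15.
p-value = 2·P(Z > 3.147) ≈ 0.0016.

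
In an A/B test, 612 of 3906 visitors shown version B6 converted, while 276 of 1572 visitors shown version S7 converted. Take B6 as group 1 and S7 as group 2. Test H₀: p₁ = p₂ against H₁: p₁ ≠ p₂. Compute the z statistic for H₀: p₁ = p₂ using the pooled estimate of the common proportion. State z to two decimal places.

p̂₁ = 612/3906 = 0.1567, p̂₂ = 276/1572 = 0.1756.
Pooled p̂ = (612+276)/(3906+1572) = 888/5478 = 0.1621.
SE = √(p̂(1−p̂)(1/n₁+1/n₂)) = √(0.1621·0.8379·0.000892149) = √(0.000121177) = 0.0110.
z = (0.1567 − 0.1756)/0.0110 = -0.0189/0.0110 = -1.72.
Two-sided p-value ≈ 2·Φ(−1.716) = 0.0862.

z = -1.72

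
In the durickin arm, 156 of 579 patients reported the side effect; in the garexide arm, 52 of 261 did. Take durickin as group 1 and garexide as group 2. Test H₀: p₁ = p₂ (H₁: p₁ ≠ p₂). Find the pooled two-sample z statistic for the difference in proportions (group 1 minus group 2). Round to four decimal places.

p̂₁ = 156/579 ≈ 0.2694301, p̂₂ = 52/261 ≈ 0.1992337.
Pooled p̂ = (156+52)/(579+261) = 208/840 = 0.2476190.
SE = √(0.186304 × 0.00555853) = 0.0321804.
z = (0.2694301 − 0.1992337)/0.0321804 = 0.0701964/0.0321804 = 2.1813.
p-value = 2·P(Z > 2.181) ≈ 0.0292.

z = 2.1813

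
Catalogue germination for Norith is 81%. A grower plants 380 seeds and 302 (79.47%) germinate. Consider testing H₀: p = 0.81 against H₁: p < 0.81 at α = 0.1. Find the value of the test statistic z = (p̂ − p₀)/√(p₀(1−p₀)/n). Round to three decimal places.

p̂ = 302/380 ≈ 0.79474.
SE = √(p₀(1−p₀)/n) = √(0.1539/380) = 0.02012.
z = (0.79474 − 0.81)/0.02012 = -0.01526/0.02012 = -0.758.
p-value = P(Z < -0.758) ≈ 0.2241, so at α = 0.1 we fail to reject H₀.

z = -0.758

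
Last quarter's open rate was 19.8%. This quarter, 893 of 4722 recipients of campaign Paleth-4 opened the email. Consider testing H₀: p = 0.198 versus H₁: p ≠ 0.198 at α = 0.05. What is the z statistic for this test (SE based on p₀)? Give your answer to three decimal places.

z = -1.532

p̂ = 893/4722 = 0.189115.
SE = √(p₀(1−p₀)/n) = √(0.1588/4722) = 0.005799.
z = (0.189115 − 0.198)/0.005799 = -0.008885/0.005799 = -1.532.
p-value = 2·P(Z > 1.532) ≈ 0.1255. With α = 0.05, fail to reject H₀.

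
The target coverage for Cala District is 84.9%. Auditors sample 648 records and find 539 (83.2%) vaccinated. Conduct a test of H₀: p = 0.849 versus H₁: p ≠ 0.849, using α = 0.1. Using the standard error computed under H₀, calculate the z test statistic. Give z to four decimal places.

p̂ = 539/648 ≈ 0.831790.
SE = √(p₀(1−p₀)/n) = √(0.1282/648) = 0.014065.
z = (0.831790 − 0.849)/0.014065 = -0.017210/0.014065 = -1.2236.
Two-sided p-value ≈ 2·Φ(−1.224) = 0.2211, so at α = 0.1 we fail to reject H₀.

z = -1.2236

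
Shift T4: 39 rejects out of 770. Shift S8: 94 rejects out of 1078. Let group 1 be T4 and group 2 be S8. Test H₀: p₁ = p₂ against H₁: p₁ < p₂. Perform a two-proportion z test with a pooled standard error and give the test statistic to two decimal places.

p̂₁ = 39/770 ≈ 0.0506, p̂₂ = 94/1078 ≈ 0.0872.
Pooled p̂ = (39+94)/(770+1078) = 133/1848 = 0.0720.
SE = √(0.0667901 × 0.00222635) = 0.0122.
z = (0.0506 − 0.0872)/0.0122 = -0.0366/0.0122 = -3.00.
p-value = P(Z < -2.997) ≈ 0.0014.

z = -3.00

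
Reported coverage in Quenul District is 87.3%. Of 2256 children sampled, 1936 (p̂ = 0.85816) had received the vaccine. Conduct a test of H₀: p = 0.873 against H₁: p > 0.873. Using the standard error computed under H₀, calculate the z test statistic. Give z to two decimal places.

z = -2.12

p̂ = 1936/2256 = 0.85816.
Standard error under H₀: √(0.873×0.127/2256) = 0.00701.
z = (0.85816 − 0.873)/0.00701 = -0.01484/0.00701 = -2.12.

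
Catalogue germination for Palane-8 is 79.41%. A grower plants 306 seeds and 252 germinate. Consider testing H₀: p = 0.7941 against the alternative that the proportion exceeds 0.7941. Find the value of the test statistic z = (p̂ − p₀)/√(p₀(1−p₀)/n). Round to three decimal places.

z = 1.273

p̂ = 252/306 = 0.82353.
Under H₀, SE = √(0.7941·0.2059/306) = √(0.000534331) = 0.02312.
z = (0.82353 − 0.7941)/0.02312 = 0.02943/0.02312 = 1.273.
p-value = P(Z > 1.273) ≈ 0.1015.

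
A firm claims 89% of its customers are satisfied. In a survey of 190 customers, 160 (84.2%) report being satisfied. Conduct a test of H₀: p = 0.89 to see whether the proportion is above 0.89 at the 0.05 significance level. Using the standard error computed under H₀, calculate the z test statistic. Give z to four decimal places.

z = -2.1100

p̂ = 160/190 = 0.842105.
Under H₀, SE = √(0.89·0.11/190) = √(0.000515263) = 0.022699.
z = (0.842105 − 0.89)/0.022699 = -0.047895/0.022699 = -2.1100.
p-value = P(Z > -2.110) ≈ 0.9826, so at α = 0.05 we fail to reject H₀.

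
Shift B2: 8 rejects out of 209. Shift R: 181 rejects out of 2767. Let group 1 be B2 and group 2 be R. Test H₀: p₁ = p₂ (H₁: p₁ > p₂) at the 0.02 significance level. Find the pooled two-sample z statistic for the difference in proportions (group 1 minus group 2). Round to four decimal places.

p̂₁ = 8/209 = 0.038278, p̂₂ = 181/2767 = 0.065414.
Pooled p̂ = (8+181)/(209+2767) = 189/2976 = 0.063508.
SE = √(0.0594748 × 0.00514609) = 0.017495.
z = (0.038278 − 0.065414)/0.017495 = -0.027136/0.017495 = -1.5511.
p-value = P(Z > -1.551) ≈ 0.9396; since p > α = 0.02, fail to reject H₀.

z = -1.5511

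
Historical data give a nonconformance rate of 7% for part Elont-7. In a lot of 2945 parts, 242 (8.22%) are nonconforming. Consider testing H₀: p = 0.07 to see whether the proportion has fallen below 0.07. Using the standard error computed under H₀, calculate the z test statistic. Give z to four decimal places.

p̂ = 242/2945 = 0.08217317.
Standard error under H₀: √(0.07×0.93/2945) = 0.00470162.
z = (0.08217317 − 0.07)/0.00470162 = 0.01217317/0.00470162 = 2.5891.
p-value = P(Z < 2.589) ≈ 0.9952.

z = 2.5891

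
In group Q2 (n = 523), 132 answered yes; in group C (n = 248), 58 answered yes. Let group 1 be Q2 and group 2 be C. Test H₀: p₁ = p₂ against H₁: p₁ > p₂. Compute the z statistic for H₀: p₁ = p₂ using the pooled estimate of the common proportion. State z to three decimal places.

z = 0.557

p̂₁ = 132/523 ≈ 0.25239, p̂₂ = 58/248 ≈ 0.23387.
Pooled p̂ = (132+58)/(523+248) = 190/771 = 0.24643.
SE = √(p̂(1−p̂)(1/n₁+1/n₂)) = √(0.24643·0.75357·0.0059443) = √(0.00110388) = 0.03322.
z = (0.25239 − 0.23387)/0.03322 = 0.01852/0.03322 = 0.557.
p-value = P(Z > 0.557) ≈ 0.2886.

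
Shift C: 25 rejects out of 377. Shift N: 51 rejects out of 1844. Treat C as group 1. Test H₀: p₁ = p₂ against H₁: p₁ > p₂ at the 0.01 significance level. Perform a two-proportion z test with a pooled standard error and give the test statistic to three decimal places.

z = 3.762

p̂₁ = 25/377 ≈ 0.066313, p̂₂ = 51/1844 ≈ 0.027657.
Pooled p̂ = (25+51)/(377+1844) = 76/2221 = 0.034219.
SE = √(p̂(1−p̂)(1/n₁+1/n₂)) = √(0.034219·0.965781·0.00319482) = √(0.000105582) = 0.010275.
z = (0.066313 − 0.027657)/0.010275 = 0.038656/0.010275 = 3.762.
p-value = P(Z > 3.762) ≈ 0.0001. With α = 0.01, reject H₀.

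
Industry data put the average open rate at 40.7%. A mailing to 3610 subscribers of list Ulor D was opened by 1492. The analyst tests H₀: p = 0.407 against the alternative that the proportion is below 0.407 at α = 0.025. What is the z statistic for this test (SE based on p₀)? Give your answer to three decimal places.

p̂ = 1492/3610 = 0.41330.
Under H₀, SE = √(0.407·0.593/3610) = √(6.68562e-05) = 0.00818.
z = (0.41330 − 0.407)/0.00818 = 0.00630/0.00818 = 0.770.
p-value = P(Z < 0.770) ≈ 0.7794; since p > α = 0.025, fail to reject H₀.

z = 0.770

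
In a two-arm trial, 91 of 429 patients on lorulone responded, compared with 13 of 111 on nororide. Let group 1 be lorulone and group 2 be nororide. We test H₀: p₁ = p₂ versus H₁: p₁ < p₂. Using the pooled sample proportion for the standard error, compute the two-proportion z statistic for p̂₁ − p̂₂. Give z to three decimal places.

p̂₁ = 91/429 = 0.21212, p̂₂ = 13/111 = 0.11712.
Pooled p̂ = (91+13)/(429+111) = 104/540 = 0.19259.
SE = √(p̂(1−p̂)(1/n₁+1/n₂)) = √(0.19259·0.80741·0.01134) = √(0.00176338) = 0.04199.
z = (0.21212 − 0.11712)/0.04199 = 0.09500/0.04199 = 2.262.
p-value = P(Z < 2.262) ≈ 0.9882.

z = 2.262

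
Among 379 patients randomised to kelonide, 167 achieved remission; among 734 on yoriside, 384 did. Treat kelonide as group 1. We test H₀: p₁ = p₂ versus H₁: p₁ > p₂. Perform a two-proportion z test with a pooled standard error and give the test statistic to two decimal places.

p̂₁ = 167/379 = 0.4406, p̂₂ = 384/734 = 0.5232.
Pooled p̂ = (167+384)/(379+734) = 551/1113 = 0.4951.
SE = √(p̂(1−p̂)(1/n₁+1/n₂)) = √(0.4951·0.5049·0.00400092) = √(0.00100013) = 0.0316.
z = (0.4406 − 0.5232)/0.0316 = -0.0826/0.0316 = -2.61.
p-value = P(Z > -2.610) ≈ 0.9955.

z = -2.61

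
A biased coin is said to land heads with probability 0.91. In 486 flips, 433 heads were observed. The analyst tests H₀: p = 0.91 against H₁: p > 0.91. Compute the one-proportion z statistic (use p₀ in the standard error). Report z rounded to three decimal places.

p̂ = 433/486 ≈ 0.89095.
SE = √(p₀(1−p₀)/n) = √(0.0819/486) = 0.01298.
z = (0.89095 − 0.91)/0.01298 = -0.01905/0.01298 = -1.468.
p-value = P(Z > -1.468) ≈ 0.9289.

z = -1.468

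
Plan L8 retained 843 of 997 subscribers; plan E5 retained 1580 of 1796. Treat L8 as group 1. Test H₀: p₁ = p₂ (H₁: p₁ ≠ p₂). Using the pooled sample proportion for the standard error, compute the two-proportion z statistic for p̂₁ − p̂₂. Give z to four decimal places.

z = -2.5541

p̂₁ = 843/997 ≈ 0.8455366, p̂₂ = 1580/1796 ≈ 0.8797327.
Pooled p̂ = (843+1580)/(997+1796) = 2423/2793 = 0.8675260.
SE = √(p̂(1−p̂)(1/n₁+1/n₂)) = √(0.8675260·0.1324740·0.0015598) = √(0.00017926) = 0.0133888.
z = (0.8455366 − 0.8797327)/0.0133888 = -0.0341961/0.0133888 = -2.5541.
Two-sided p-value ≈ 2·Φ(−2.554) = 0.0106.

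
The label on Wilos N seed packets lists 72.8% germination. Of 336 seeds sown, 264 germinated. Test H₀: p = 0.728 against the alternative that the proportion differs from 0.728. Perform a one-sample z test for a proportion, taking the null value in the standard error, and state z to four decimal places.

p̂ = 264/336 ≈ 0.785714.
Standard error under H₀: √(0.728×0.272/336) = 0.024276.
z = (0.785714 − 0.728)/0.024276 = 0.057714/0.024276 = 2.3774.
p-value = 2·P(Z > 2.377) ≈ 0.0174.

z = 2.3774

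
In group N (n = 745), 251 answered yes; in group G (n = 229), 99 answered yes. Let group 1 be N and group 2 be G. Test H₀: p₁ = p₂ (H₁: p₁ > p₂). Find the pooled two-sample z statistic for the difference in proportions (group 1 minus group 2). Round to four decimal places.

p̂₁ = 251/745 = 0.336913, p̂₂ = 99/229 = 0.432314.
Pooled p̂ = (251+99)/(745+229) = 350/974 = 0.359343.
SE = √(p̂(1−p̂)(1/n₁+1/n₂)) = √(0.359343·0.640657·0.00570909) = √(0.00131432) = 0.036254.
z = (0.336913 − 0.432314)/0.036254 = -0.095401/0.036254 = -2.6315.
p-value = P(Z > -2.632) ≈ 0.9957.

z = -2.6315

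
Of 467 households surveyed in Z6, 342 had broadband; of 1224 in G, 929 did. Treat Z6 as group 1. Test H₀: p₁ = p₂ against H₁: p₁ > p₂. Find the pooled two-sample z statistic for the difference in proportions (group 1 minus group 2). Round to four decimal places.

z = -1.1341

p̂₁ = 342/467 ≈ 0.7323340, p̂₂ = 929/1224 ≈ 0.7589869.
Pooled p̂ = (342+929)/(467+1224) = 1271/1691 = 0.7516263.
SE = √(p̂(1−p̂)(1/n₁+1/n₂)) = √(0.7516263·0.2483737·0.00295832) = √(0.000552272) = 0.0235005.
z = (0.7323340 − 0.7589869)/0.0235005 = -0.0266529/0.0235005 = -1.1341.
p-value = P(Z > -1.134) ≈ 0.8716.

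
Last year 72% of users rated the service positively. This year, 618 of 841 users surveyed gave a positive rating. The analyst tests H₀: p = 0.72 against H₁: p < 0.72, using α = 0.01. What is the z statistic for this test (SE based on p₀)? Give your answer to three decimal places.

z = 0.958

p̂ = 618/841 ≈ 0.734839.
Under H₀, SE = √(0.72·0.28/841) = √(0.000239715) = 0.015483.
z = (0.734839 − 0.72)/0.015483 = 0.014839/0.015483 = 0.958.
p-value = P(Z < 0.958) ≈ 0.8311. With α = 0.01, fail to reject H₀.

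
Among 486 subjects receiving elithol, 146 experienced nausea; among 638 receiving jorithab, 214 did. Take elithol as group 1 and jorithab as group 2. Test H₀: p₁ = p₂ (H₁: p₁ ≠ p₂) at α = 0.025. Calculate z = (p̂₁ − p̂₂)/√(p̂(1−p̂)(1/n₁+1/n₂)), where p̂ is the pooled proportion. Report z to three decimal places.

p̂₁ = 146/486 ≈ 0.30041, p̂₂ = 214/638 ≈ 0.33542.
Pooled p̂ = (146+214)/(486+638) = 360/1124 = 0.32028.
SE = √(0.217702 × 0.00362501) = 0.02809.
z = (0.30041 − 0.33542)/0.02809 = -0.03501/0.02809 = -1.246.
p-value = 2·P(Z > 1.246) ≈ 0.2127, so at α = 0.025 we fail to reject H₀.

z = -1.246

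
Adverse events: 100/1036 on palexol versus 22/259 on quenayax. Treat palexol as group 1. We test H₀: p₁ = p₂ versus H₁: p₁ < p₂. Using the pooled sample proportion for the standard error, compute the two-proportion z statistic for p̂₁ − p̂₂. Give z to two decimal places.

p̂₁ = 100/1036 = 0.0965, p̂₂ = 22/259 = 0.0849.
Pooled p̂ = (100+22)/(1036+259) = 122/1295 = 0.0942.
SE = √(0.0853333 × 0.00482625) = 0.0203.
z = (0.0965 − 0.0849)/0.0203 = 0.0116/0.0203 = 0.57.
p-value = P(Z < 0.571) ≈ 0.7159.

z = 0.57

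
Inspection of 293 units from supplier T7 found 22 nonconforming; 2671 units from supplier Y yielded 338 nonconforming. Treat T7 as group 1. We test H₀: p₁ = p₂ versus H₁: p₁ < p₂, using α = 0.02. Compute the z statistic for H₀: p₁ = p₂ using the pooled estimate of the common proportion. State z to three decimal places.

p̂₁ = 22/293 = 0.07509, p̂₂ = 338/2671 = 0.12654.
Pooled p̂ = (22+338)/(293+2671) = 360/2964 = 0.12146.
SE = √(p̂(1−p̂)(1/n₁+1/n₂)) = √(0.12146·0.87854·0.00378736) = √(0.000404132) = 0.02010.
z = (0.07509 − 0.12654)/0.02010 = -0.05145/0.02010 = -2.560.
p-value = P(Z < -2.560) ≈ 0.0052; since p < α = 0.02, reject H₀.

z = -2.560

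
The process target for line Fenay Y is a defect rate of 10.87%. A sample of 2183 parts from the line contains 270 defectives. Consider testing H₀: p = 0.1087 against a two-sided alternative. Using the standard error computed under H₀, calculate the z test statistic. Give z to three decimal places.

p̂ = 270/2183 = 0.12368.
Standard error under H₀: √(0.1087×0.8913/2183) = 0.00666.
z = (0.12368 − 0.1087)/0.00666 = 0.01498/0.00666 = 2.249.

z = 2.249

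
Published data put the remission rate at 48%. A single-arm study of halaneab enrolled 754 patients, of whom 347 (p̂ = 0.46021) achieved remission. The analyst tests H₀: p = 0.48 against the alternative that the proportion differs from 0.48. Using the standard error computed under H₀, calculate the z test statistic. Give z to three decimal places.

z = -1.088

p̂ = 347/754 = 0.46021.
Standard error under H₀: √(0.48×0.52/754) = 0.01819.
z = (0.46021 − 0.48)/0.01819 = -0.01979/0.01819 = -1.088.
p-value = 2·P(Z > 1.088) ≈ 0.2768.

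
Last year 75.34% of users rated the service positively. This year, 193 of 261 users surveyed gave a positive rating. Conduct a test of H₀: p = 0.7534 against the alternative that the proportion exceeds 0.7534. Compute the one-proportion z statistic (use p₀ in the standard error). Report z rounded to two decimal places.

z = -0.52

p̂ = 193/261 ≈ 0.7395.
SE = √(p₀(1−p₀)/n) = √(0.18579/261) = 0.0267.
z = (0.7395 − 0.7534)/0.0267 = -0.0139/0.0267 = -0.52.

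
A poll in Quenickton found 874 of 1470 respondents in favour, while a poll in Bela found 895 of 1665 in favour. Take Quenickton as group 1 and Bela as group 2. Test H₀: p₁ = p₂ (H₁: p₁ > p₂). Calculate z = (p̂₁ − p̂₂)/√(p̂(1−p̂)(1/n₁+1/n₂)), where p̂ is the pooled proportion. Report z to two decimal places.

p̂₁ = 874/1470 ≈ 0.59456, p̂₂ = 895/1665 ≈ 0.53754.
Pooled p̂ = (874+895)/(1470+1665) = 1769/3135 = 0.56427.
SE = √(p̂(1−p̂)(1/n₁+1/n₂)) = √(0.56427·0.43573·0.00128087) = √(0.000314927) = 0.01775.
z = (0.59456 − 0.53754)/0.01775 = 0.05702/0.01775 = 3.21.
p-value = P(Z > 3.213) ≈ 0.0007.

z = 3.21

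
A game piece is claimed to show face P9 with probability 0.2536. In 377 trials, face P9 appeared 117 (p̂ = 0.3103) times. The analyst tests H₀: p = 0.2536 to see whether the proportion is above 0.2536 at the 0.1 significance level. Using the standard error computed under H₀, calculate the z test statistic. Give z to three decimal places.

z = 2.532

p̂ = 117/377 ≈ 0.31034.
Standard error under H₀: √(0.2536×0.7464/377) = 0.02241.
z = (0.31034 − 0.2536)/0.02241 = 0.05674/0.02241 = 2.532.
p-value = P(Z > 2.532) ≈ 0.0057. With α = 0.1, reject H₀.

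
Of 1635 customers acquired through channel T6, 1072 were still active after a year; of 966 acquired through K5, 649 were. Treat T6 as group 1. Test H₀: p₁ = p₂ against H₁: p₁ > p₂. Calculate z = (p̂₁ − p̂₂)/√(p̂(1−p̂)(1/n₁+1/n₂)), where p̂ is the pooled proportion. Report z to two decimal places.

p̂₁ = 1072/1635 = 0.6557, p̂₂ = 649/966 = 0.6718.
Pooled p̂ = (1072+649)/(1635+966) = 1721/2601 = 0.6617.
SE = √(p̂(1−p̂)(1/n₁+1/n₂)) = √(0.6617·0.3383·0.00164682) = √(0.000368662) = 0.0192.
z = (0.6557 − 0.6718)/0.0192 = -0.0161/0.0192 = -0.84.

z = -0.84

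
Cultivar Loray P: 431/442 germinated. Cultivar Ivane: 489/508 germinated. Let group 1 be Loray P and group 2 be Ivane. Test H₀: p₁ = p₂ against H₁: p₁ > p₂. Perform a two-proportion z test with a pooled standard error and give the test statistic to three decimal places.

z = 1.100

p̂₁ = 431/442 ≈ 0.97511, p̂₂ = 489/508 ≈ 0.96260.
Pooled p̂ = (431+489)/(442+508) = 920/950 = 0.96842.
SE = √(p̂(1−p̂)(1/n₁+1/n₂)) = √(0.96842·0.03158·0.00423095) = √(0.00012939) = 0.01137.
z = (0.97511 − 0.96260)/0.01137 = 0.01251/0.01137 = 1.100.
p-value = P(Z > 1.100) ≈ 0.1356.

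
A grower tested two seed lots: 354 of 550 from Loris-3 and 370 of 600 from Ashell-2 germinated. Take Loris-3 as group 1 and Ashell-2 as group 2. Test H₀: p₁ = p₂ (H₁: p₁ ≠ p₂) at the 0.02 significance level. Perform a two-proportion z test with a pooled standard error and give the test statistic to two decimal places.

z = 0.95

p̂₁ = 354/550 ≈ 0.64364, p̂₂ = 370/600 ≈ 0.61667.
Pooled p̂ = (354+370)/(550+600) = 724/1150 = 0.62957.
SE = √(0.233213 × 0.00348485) = 0.02851.
z = (0.64364 − 0.61667)/0.02851 = 0.02697/0.02851 = 0.95.
Two-sided p-value ≈ 2·Φ(−0.946) = 0.3441. With α = 0.02, fail to reject H₀.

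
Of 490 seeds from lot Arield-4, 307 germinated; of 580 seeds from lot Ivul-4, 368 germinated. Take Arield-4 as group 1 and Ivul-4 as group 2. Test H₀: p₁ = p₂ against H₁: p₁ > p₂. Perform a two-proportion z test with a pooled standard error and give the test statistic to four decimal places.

p̂₁ = 307/490 ≈ 0.6265306, p̂₂ = 368/580 ≈ 0.6344828.
Pooled p̂ = (307+368)/(490+580) = 675/1070 = 0.6308411.
SE = √(p̂(1−p̂)(1/n₁+1/n₂)) = √(0.6308411·0.3691589·0.00376495) = √(0.000876785) = 0.0296106.
z = (0.6265306 − 0.6344828)/0.0296106 = -0.0079522/0.0296106 = -0.2686.
p-value = P(Z > -0.269) ≈ 0.6059.

z = -0.2686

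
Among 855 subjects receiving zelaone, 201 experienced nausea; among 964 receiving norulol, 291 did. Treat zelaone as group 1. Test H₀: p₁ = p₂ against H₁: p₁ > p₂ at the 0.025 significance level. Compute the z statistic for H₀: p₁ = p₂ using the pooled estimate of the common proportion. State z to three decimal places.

z = -3.200

p̂₁ = 201/855 ≈ 0.23509, p̂₂ = 291/964 ≈ 0.30187.
Pooled p̂ = (201+291)/(855+964) = 492/1819 = 0.27048.
SE = √(0.19732 × 0.00220694) = 0.02087.
z = (0.23509 − 0.30187)/0.02087 = -0.06678/0.02087 = -3.200.
p-value = P(Z > -3.200) ≈ 0.9993. With α = 0.025, fail to reject H₀.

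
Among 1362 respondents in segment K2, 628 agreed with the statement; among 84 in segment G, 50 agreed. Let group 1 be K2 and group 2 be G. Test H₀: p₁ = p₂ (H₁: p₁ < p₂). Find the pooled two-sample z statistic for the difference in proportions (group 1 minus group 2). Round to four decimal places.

p̂₁ = 628/1362 = 0.461087, p̂₂ = 50/84 = 0.595238.
Pooled p̂ = (628+50)/(1362+84) = 678/1446 = 0.468880.
SE = √(0.249032 × 0.012639) = 0.056103.
z = (0.461087 − 0.595238)/0.056103 = -0.134151/0.056103 = -2.3912.
p-value = P(Z < -2.391) ≈ 0.0084.

z = -2.3912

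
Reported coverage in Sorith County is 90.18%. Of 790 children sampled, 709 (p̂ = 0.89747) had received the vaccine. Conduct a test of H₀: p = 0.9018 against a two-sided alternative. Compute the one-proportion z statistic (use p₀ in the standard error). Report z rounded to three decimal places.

p̂ = 709/790 = 0.89747.
Standard error under H₀: √(0.9018×0.0982/790) = 0.01059.
z = (0.89747 − 0.9018)/0.01059 = -0.00433/0.01059 = -0.409.
Two-sided p-value ≈ 2·Φ(−0.409) = 0.6824.

z = -0.409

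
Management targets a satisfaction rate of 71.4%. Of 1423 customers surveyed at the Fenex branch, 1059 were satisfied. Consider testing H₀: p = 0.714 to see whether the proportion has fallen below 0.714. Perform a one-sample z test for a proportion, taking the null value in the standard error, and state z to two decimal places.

z = 2.52

p̂ = 1059/1423 = 0.7442.
Standard error under H₀: √(0.714×0.286/1423) = 0.0120.
z = (0.7442 − 0.714)/0.0120 = 0.0302/0.0120 = 2.52.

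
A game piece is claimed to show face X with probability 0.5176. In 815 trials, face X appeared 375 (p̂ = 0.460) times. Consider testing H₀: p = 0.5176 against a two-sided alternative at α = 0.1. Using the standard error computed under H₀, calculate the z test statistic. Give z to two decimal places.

z = -3.28

p̂ = 375/815 = 0.46012.
SE = √(p₀(1−p₀)/n) = √(0.24969/815) = 0.01750.
z = (0.46012 − 0.5176)/0.01750 = -0.05748/0.01750 = -3.28.
p-value = 2·P(Z > 3.284) ≈ 0.0010, so at α = 0.1 we reject H₀.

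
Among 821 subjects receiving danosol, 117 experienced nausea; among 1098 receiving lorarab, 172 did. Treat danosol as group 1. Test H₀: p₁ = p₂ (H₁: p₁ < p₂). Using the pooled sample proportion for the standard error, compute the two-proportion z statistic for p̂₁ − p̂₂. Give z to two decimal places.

z = -0.86

p̂₁ = 117/821 ≈ 0.14251, p̂₂ = 172/1098 ≈ 0.15665.
Pooled p̂ = (117+172)/(821+1098) = 289/1919 = 0.15060.
SE = √(p̂(1−p̂)(1/n₁+1/n₂)) = √(0.15060·0.84940·0.00212877) = √(0.000272311) = 0.01650.
z = (0.14251 − 0.15665)/0.01650 = -0.01414/0.01650 = -0.86.
p-value = P(Z < -0.857) ≈ 0.1958.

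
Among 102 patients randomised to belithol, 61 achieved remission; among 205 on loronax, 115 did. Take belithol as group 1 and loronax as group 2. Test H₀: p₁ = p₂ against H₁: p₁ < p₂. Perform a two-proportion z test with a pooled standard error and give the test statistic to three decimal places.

z = 0.618

p̂₁ = 61/102 ≈ 0.59804, p̂₂ = 115/205 ≈ 0.56098.
Pooled p̂ = (61+115)/(102+205) = 176/307 = 0.57329.
SE = √(p̂(1−p̂)(1/n₁+1/n₂)) = √(0.57329·0.42671·0.014682) = √(0.00359163) = 0.05993.
z = (0.59804 − 0.56098)/0.05993 = 0.03706/0.05993 = 0.618.
p-value = P(Z < 0.618) ≈ 0.7319.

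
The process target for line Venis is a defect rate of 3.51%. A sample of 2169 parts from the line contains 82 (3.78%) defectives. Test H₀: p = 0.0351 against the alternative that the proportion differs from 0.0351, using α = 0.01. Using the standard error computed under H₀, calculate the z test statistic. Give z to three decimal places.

p̂ = 82/2169 = 0.0378054.
Under H₀, SE = √(0.0351·0.9649/2169) = √(1.56146e-05) = 0.0039515.
z = (0.0378054 − 0.0351)/0.0039515 = 0.0027054/0.0039515 = 0.685.
p-value = 2·P(Z > 0.685) ≈ 0.4936. With α = 0.01, fail to reject H₀.

z = 0.685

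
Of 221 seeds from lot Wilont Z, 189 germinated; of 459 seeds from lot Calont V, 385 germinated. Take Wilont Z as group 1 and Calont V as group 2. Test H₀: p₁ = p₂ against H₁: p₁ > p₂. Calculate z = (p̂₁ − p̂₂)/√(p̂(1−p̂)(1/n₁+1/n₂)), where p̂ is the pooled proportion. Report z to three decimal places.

p̂₁ = 189/221 ≈ 0.85520, p̂₂ = 385/459 ≈ 0.83878.
Pooled p̂ = (189+385)/(221+459) = 574/680 = 0.84412.
SE = √(0.131583 × 0.00670354) = 0.02970.
z = (0.85520 − 0.83878)/0.02970 = 0.01642/0.02970 = 0.553.

z = 0.553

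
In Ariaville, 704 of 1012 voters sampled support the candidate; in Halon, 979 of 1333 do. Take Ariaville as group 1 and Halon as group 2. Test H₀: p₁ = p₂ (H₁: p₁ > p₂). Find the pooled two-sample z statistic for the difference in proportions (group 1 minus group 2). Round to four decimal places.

z = -2.0665

p̂₁ = 704/1012 ≈ 0.695652, p̂₂ = 979/1333 ≈ 0.734434.
Pooled p̂ = (704+979)/(1012+1333) = 1683/2345 = 0.717697.
SE = √(0.202608 × 0.00173833) = 0.018767.
z = (0.695652 − 0.734434)/0.018767 = -0.038782/0.018767 = -2.0665.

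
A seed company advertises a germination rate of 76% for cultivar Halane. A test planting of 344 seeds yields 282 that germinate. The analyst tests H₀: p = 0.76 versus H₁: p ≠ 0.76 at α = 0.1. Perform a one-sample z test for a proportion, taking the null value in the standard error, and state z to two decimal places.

z = 2.60

p̂ = 282/344 ≈ 0.8198.
Standard error under H₀: √(0.76×0.24/344) = 0.0230.
z = (0.8198 − 0.76)/0.0230 = 0.0598/0.0230 = 2.60.
p-value = 2·P(Z > 2.596) ≈ 0.0094; since p < α = 0.1, reject H₀.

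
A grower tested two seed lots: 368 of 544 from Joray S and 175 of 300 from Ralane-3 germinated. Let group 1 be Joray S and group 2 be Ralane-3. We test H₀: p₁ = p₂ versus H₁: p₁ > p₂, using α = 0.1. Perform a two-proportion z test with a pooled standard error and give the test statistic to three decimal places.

z = 2.704

p̂₁ = 368/544 ≈ 0.67647, p̂₂ = 175/300 ≈ 0.58333.
Pooled p̂ = (368+175)/(544+300) = 543/844 = 0.64336.
SE = √(p̂(1−p̂)(1/n₁+1/n₂)) = √(0.64336·0.35664·0.00517157) = √(0.0011866) = 0.03445.
z = (0.67647 − 0.58333)/0.03445 = 0.09314/0.03445 = 2.704.
p-value = P(Z > 2.704) ≈ 0.0034; since p < α = 0.1, reject H₀.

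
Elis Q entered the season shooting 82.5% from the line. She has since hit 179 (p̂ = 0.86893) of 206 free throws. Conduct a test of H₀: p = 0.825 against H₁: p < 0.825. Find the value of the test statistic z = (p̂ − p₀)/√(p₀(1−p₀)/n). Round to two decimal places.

z = 1.66

p̂ = 179/206 ≈ 0.8689.
SE = √(p₀(1−p₀)/n) = √(0.14438/206) = 0.0265.
z = (0.8689 − 0.825)/0.0265 = 0.0439/0.0265 = 1.66.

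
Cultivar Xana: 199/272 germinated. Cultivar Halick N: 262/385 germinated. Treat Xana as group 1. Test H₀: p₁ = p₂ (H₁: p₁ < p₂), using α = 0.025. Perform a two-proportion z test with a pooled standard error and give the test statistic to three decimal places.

p̂₁ = 199/272 = 0.73162, p̂₂ = 262/385 = 0.68052.
Pooled p̂ = (199+262)/(272+385) = 461/657 = 0.70167.
SE = √(0.209327 × 0.00627387) = 0.03624.
z = (0.73162 − 0.68052)/0.03624 = 0.05110/0.03624 = 1.410.
p-value = P(Z < 1.410) ≈ 0.9207; since p > α = 0.025, fail to reject H₀.

z = 1.410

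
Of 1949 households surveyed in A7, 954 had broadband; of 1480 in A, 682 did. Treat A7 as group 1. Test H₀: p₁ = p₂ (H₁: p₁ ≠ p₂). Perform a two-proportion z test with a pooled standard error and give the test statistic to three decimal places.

z = 1.665

p̂₁ = 954/1949 = 0.48948, p̂₂ = 682/1480 = 0.46081.
Pooled p̂ = (954+682)/(1949+1480) = 1636/3429 = 0.47711.
SE = √(0.249476 × 0.00118876) = 0.01722.
z = (0.48948 − 0.46081)/0.01722 = 0.02867/0.01722 = 1.665.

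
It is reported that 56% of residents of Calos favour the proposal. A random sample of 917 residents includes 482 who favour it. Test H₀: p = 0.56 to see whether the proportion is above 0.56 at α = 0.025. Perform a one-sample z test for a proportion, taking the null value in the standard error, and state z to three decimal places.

z = -2.097

p̂ = 482/917 = 0.52563.
SE = √(p₀(1−p₀)/n) = √(0.2464/917) = 0.01639.
z = (0.52563 − 0.56)/0.01639 = -0.03437/0.01639 = -2.097.
p-value = P(Z > -2.097) ≈ 0.9820, so at α = 0.025 we fail to reject H₀.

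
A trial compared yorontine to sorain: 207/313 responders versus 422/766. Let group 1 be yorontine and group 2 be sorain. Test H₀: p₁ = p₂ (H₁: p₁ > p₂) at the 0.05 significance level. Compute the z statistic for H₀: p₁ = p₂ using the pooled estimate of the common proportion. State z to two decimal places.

z = 3.34

p̂₁ = 207/313 = 0.6613, p̂₂ = 422/766 = 0.5509.
Pooled p̂ = (207+422)/(313+766) = 629/1079 = 0.5829.
SE = √(p̂(1−p̂)(1/n₁+1/n₂)) = √(0.5829·0.4171·0.00450037) = √(0.00109413) = 0.0331.
z = (0.6613 − 0.5509)/0.0331 = 0.1104/0.0331 = 3.34.
p-value = P(Z > 3.338) ≈ 0.0004; since p < α = 0.05, reject H₀.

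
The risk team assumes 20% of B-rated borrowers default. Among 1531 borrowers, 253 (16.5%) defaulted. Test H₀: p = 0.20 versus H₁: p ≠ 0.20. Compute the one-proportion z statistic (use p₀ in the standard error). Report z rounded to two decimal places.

z = -3.40

p̂ = 253/1531 = 0.1653.
SE = √(p₀(1−p₀)/n) = √(0.16/1531) = 0.0102.
z = (0.1653 − 0.2)/0.0102 = -0.0347/0.0102 = -3.40.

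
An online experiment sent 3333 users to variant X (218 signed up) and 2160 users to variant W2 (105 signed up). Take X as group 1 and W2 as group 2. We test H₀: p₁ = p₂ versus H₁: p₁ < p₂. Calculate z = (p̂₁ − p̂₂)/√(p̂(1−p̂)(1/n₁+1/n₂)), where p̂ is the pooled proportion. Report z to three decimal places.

p̂₁ = 218/3333 ≈ 0.06541, p̂₂ = 105/2160 ≈ 0.04861.
Pooled p̂ = (218+105)/(3333+2160) = 323/5493 = 0.05880.
SE = √(0.0553444 × 0.000762993) = 0.00650.
z = (0.06541 − 0.04861)/0.00650 = 0.01680/0.00650 = 2.585.

z = 2.585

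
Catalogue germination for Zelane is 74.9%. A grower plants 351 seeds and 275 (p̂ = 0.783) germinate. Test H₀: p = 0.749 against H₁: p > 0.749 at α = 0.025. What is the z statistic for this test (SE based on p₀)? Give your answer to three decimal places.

p̂ = 275/351 = 0.78348.
Under H₀, SE = √(0.749·0.251/351) = √(0.00053561) = 0.02314.
z = (0.78348 − 0.749)/0.02314 = 0.03448/0.02314 = 1.490.
p-value = P(Z > 1.490) ≈ 0.0682. With α = 0.025, fail to reject H₀.

z = 1.490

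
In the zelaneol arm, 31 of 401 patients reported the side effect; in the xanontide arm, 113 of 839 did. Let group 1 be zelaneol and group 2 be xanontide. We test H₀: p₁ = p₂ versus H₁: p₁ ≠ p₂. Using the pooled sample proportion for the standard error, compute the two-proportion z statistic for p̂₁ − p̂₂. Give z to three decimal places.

z = -2.950

p̂₁ = 31/401 ≈ 0.07731, p̂₂ = 113/839 ≈ 0.13468.
Pooled p̂ = (31+113)/(401+839) = 144/1240 = 0.11613.
SE = √(p̂(1−p̂)(1/n₁+1/n₂)) = √(0.11613·0.88387·0.00368566) = √(0.000378308) = 0.01945.
z = (0.07731 − 0.13468)/0.01945 = -0.05737/0.01945 = -2.950.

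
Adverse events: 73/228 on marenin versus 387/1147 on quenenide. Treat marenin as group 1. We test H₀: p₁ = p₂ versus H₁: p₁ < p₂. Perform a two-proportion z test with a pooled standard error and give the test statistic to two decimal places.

z = -0.50

p̂₁ = 73/228 = 0.3202, p̂₂ = 387/1147 = 0.3374.
Pooled p̂ = (73+387)/(228+1147) = 460/1375 = 0.3345.
SE = √(p̂(1−p̂)(1/n₁+1/n₂)) = √(0.3345·0.6655·0.0052578) = √(0.00117052) = 0.0342.
z = (0.3202 − 0.3374)/0.0342 = -0.0172/0.0342 = -0.50.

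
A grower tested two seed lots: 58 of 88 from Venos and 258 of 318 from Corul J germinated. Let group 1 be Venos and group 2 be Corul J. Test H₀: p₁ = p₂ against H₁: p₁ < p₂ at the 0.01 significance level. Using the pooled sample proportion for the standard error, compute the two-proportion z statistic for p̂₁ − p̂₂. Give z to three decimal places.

z = -3.043

p̂₁ = 58/88 = 0.65909, p̂₂ = 258/318 = 0.81132.
Pooled p̂ = (58+258)/(88+318) = 316/406 = 0.77833.
SE = √(0.172535 × 0.0145083) = 0.05003.
z = (0.65909 − 0.81132)/0.05003 = -0.15223/0.05003 = -3.043.
p-value = P(Z < -3.043) ≈ 0.0012; since p < α = 0.01, reject H₀.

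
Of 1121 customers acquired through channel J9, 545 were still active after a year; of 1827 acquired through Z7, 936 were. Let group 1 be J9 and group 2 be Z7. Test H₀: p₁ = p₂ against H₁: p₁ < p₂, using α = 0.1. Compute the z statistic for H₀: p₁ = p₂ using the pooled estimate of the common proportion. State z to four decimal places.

z = -1.3781

p̂₁ = 545/1121 = 0.486173, p̂₂ = 936/1827 = 0.512315.
Pooled p̂ = (545+936)/(1121+1827) = 1481/2948 = 0.502374.
SE = √(0.249994 × 0.00143941) = 0.018970.
z = (0.486173 − 0.512315)/0.018970 = -0.026142/0.018970 = -1.3781.
p-value = P(Z < -1.378) ≈ 0.0841, so at α = 0.1 we reject H₀.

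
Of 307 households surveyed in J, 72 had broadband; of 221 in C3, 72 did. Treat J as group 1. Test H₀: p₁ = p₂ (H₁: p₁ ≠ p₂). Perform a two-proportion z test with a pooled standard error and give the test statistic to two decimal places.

p̂₁ = 72/307 ≈ 0.2345, p̂₂ = 72/221 ≈ 0.3258.
Pooled p̂ = (72+72)/(307+221) = 144/528 = 0.2727.
SE = √(0.198347 × 0.00778222) = 0.0393.
z = (0.2345 − 0.3258)/0.0393 = -0.0913/0.0393 = -2.32.
Two-sided p-value ≈ 2·Φ(−2.323) = 0.0202.

z = -2.32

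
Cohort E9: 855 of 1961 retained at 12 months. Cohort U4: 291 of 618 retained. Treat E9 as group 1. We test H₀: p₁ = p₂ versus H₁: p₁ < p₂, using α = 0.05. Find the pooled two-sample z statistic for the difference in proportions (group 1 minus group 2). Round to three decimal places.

z = -1.521

p̂₁ = 855/1961 ≈ 0.43600, p̂₂ = 291/618 ≈ 0.47087.
Pooled p̂ = (855+291)/(1961+618) = 1146/2579 = 0.44436.
SE = √(p̂(1−p̂)(1/n₁+1/n₂)) = √(0.44436·0.55564·0.00212807) = √(0.000525428) = 0.02292.
z = (0.43600 − 0.47087)/0.02292 = -0.03487/0.02292 = -1.521.
p-value = P(Z < -1.521) ≈ 0.0641. With α = 0.05, fail to reject H₀.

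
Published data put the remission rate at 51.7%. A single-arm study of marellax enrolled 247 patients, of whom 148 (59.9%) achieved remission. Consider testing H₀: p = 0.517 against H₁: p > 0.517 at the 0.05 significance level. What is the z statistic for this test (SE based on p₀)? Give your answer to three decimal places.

z = 2.585

p̂ = 148/247 ≈ 0.59919.
Standard error under H₀: √(0.517×0.483/247) = 0.03180.
z = (0.59919 − 0.517)/0.03180 = 0.08219/0.03180 = 2.585.
p-value = P(Z > 2.585) ≈ 0.0049. With α = 0.05, reject H₀.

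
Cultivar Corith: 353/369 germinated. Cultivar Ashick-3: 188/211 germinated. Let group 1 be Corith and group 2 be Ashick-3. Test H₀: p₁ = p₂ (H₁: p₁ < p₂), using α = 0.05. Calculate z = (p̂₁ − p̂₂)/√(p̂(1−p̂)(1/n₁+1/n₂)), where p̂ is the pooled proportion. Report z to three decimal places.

p̂₁ = 353/369 ≈ 0.956640, p̂₂ = 188/211 ≈ 0.890995.
Pooled p̂ = (353+188)/(369+211) = 541/580 = 0.932759.
SE = √(p̂(1−p̂)(1/n₁+1/n₂)) = √(0.932759·0.067241·0.00744936) = √(0.000467224) = 0.021615.
z = (0.956640 − 0.890995)/0.021615 = 0.065645/0.021615 = 3.037.
p-value = P(Z < 3.037) ≈ 0.9988, so at α = 0.05 we fail to reject H₀.

z = 3.037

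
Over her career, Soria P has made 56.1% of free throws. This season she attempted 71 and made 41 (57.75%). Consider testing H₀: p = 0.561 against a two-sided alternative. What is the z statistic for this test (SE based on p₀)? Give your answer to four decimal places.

p̂ = 41/71 = 0.577465.
Under H₀, SE = √(0.561·0.439/71) = √(0.00346872) = 0.058896.
z = (0.577465 − 0.561)/0.058896 = 0.016465/0.058896 = 0.2796.
Two-sided p-value ≈ 2·Φ(−0.280) = 0.7798.

z = 0.2796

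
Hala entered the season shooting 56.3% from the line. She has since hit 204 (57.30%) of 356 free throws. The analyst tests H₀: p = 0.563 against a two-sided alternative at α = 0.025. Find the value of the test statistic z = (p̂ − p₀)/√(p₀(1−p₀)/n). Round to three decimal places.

p̂ = 204/356 = 0.57303.
SE = √(p₀(1−p₀)/n) = √(0.24603/356) = 0.02629.
z = (0.57303 − 0.563)/0.02629 = 0.01003/0.02629 = 0.382.
Two-sided p-value ≈ 2·Φ(−0.382) = 0.7027, so at α = 0.025 we fail to reject H₀.

z = 0.382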